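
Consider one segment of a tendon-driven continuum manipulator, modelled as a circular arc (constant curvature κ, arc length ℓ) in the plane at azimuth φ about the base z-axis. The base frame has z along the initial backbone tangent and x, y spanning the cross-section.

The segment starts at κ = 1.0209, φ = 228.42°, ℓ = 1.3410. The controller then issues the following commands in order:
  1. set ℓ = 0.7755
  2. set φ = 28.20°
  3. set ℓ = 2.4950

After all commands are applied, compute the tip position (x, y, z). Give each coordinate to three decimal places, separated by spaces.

initial: κ=1.0209, φ=228.42°, ℓ=1.3410
cmd 1: set ℓ=0.7755 → (κ,φ,ℓ)=(1.0209,228.42°,0.7755) → tip=(-0.1933,-0.2179,0.6970)
cmd 2: set φ=28.20° → (κ,φ,ℓ)=(1.0209,28.20°,0.7755) → tip=(0.2567,0.1376,0.6970)
cmd 3: set ℓ=2.4950 → (κ,φ,ℓ)=(1.0209,28.20°,2.4950) → tip=(1.5784,0.8464,0.5486)

1.578 0.846 0.549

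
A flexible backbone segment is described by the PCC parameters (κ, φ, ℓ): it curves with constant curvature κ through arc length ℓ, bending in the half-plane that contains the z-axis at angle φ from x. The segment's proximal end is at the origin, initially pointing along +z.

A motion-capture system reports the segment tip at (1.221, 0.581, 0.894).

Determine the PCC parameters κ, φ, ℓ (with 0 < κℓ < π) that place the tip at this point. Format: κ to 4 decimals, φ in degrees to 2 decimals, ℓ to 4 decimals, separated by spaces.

1.0292 25.45 1.9173

ρ = √(x²+y²) = √(1.221² + 0.581²) = 1.35218
φ = atan2(y, x) mod 360° = atan2(0.581, 1.221) = 25.4469°
|p|² = ρ² + z² = 1.35218² + 0.894² = 2.62764
κ = 2ρ / |p|² = 2×1.35218 / 2.62764 = 1.02920
θ = 2·atan2(ρ, z) = 2·atan2(1.35218, 0.894) = 1.97324 rad
ℓ = θ/κ = 1.97324/1.02920 = 1.91726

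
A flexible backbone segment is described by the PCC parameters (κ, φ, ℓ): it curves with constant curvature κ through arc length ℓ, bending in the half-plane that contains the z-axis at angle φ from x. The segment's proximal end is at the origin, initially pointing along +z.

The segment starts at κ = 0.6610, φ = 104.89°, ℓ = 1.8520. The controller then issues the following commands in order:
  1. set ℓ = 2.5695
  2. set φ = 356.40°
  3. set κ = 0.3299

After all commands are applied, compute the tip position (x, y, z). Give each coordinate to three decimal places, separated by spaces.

1.023 -0.064 2.273

initial: κ=0.6610, φ=104.89°, ℓ=1.8520
cmd 1: set ℓ=2.5695 → (κ,φ,ℓ)=(0.6610,104.89°,2.5695) → tip=(-0.4382,1.6482,1.5006)
cmd 2: set φ=356.40° → (κ,φ,ℓ)=(0.6610,356.40°,2.5695) → tip=(1.7021,-0.1071,1.5006)
cmd 3: set κ=0.3299 → (κ,φ,ℓ)=(0.3299,356.40°,2.5695) → tip=(1.0234,-0.0644,2.2726)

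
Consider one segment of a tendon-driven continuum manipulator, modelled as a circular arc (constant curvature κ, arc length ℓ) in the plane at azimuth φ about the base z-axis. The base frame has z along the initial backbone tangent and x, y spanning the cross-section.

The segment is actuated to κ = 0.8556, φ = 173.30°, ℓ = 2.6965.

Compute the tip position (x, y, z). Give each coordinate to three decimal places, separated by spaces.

-1.940 0.228 0.866

θ = κ·ℓ = 0.8556 × 2.6965 = 2.30713 rad
ρ = (1 − cos θ)/κ = (1 − -0.67157)/0.8556 = 1.95368
z = sin θ / κ = 0.74094/0.8556 = 0.86599
x = ρ cos φ = 1.95368 × cos(173.30°) = -1.94034
y = ρ sin φ = 1.95368 × sin(173.30°) = 0.22794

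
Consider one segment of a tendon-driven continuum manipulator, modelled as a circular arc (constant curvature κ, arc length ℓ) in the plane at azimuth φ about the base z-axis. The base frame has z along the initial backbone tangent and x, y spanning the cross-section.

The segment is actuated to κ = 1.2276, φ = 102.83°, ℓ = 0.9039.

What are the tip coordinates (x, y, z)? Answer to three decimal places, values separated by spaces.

θ = κ·ℓ = 1.2276 × 0.9039 = 1.10963 rad
ρ = (1 − cos θ)/κ = (1 − 0.44500)/1.2276 = 0.45211
z = sin θ / κ = 0.89553/1.2276 = 0.72950
x = ρ cos φ = 0.45211 × cos(102.83°) = -0.10039
y = ρ sin φ = 0.45211 × sin(102.83°) = 0.44082

-0.100 0.441 0.729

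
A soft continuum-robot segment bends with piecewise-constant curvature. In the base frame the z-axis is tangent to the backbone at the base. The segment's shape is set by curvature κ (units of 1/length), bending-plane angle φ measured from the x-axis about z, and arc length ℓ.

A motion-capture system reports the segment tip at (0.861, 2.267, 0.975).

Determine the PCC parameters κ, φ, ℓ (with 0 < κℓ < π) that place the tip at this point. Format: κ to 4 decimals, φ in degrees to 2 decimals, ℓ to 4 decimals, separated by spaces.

ρ = √(x²+y²) = √(0.861² + 2.267²) = 2.42500
φ = atan2(y, x) mod 360° = atan2(2.267, 0.861) = 69.2034°
|p|² = ρ² + z² = 2.42500² + 0.975² = 6.83123
κ = 2ρ / |p|² = 2×2.42500 / 6.83123 = 0.70997
θ = 2·atan2(ρ, z) = 2·atan2(2.42500, 0.975) = 2.37703 rad
ℓ = θ/κ = 2.37703/0.70997 = 3.34805

0.7100 69.20 3.3481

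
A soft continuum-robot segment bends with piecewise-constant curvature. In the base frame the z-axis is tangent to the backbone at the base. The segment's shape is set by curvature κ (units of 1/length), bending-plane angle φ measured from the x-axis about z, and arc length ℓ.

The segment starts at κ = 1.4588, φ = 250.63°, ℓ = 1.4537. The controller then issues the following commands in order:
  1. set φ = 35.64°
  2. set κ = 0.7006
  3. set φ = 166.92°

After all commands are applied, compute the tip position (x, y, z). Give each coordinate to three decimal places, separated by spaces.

-0.661 0.154 1.215

initial: κ=1.4588, φ=250.63°, ℓ=1.4537
cmd 1: set φ=35.64° → (κ,φ,ℓ)=(1.4588,35.64°,1.4537) → tip=(0.8482,0.6082,0.5845)
cmd 2: set κ=0.7006 → (κ,φ,ℓ)=(0.7006,35.64°,1.4537) → tip=(0.5514,0.3953,1.2151)
cmd 3: set φ=166.92° → (κ,φ,ℓ)=(0.7006,166.92°,1.4537) → tip=(-0.6609,0.1535,1.2151)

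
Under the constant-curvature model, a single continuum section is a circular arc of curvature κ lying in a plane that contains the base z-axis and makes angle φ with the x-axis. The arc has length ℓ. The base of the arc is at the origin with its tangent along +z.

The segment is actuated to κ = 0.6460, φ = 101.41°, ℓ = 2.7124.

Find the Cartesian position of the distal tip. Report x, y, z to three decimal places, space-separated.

-0.361 1.791 1.523

θ = κ·ℓ = 0.6460 × 2.7124 = 1.75221 rad
ρ = (1 − cos θ)/κ = (1 − -0.18042)/0.6460 = 1.82728
z = sin θ / κ = 0.98359/0.6460 = 1.52258
x = ρ cos φ = 1.82728 × cos(101.41°) = -0.36149
y = ρ sin φ = 1.82728 × sin(101.41°) = 1.79116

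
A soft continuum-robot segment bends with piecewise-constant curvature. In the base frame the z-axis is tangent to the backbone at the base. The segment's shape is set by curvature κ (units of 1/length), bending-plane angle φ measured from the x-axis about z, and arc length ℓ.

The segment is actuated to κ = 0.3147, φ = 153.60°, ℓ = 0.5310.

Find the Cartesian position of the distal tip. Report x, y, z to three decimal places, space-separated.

-0.040 0.020 0.529

θ = κ·ℓ = 0.3147 × 0.5310 = 0.16711 rad
ρ = (1 − cos θ)/κ = (1 − 0.98607)/0.3147 = 0.04426
z = sin θ / κ = 0.16633/0.3147 = 0.52853
x = ρ cos φ = 0.04426 × cos(153.60°) = -0.03965
y = ρ sin φ = 0.04426 × sin(153.60°) = 0.01968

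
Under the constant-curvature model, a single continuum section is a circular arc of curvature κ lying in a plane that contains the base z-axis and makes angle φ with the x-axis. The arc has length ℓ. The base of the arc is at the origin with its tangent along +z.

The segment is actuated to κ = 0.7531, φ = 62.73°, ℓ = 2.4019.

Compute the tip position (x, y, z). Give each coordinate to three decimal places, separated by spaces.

θ = κ·ℓ = 0.7531 × 2.4019 = 1.80887 rad
ρ = (1 − cos θ)/κ = (1 − -0.23583)/0.7531 = 1.64099
z = sin θ / κ = 0.97179/0.7531 = 1.29039
x = ρ cos φ = 1.64099 × cos(62.73°) = 0.75188
y = ρ sin φ = 1.64099 × sin(62.73°) = 1.45861

0.752 1.459 1.290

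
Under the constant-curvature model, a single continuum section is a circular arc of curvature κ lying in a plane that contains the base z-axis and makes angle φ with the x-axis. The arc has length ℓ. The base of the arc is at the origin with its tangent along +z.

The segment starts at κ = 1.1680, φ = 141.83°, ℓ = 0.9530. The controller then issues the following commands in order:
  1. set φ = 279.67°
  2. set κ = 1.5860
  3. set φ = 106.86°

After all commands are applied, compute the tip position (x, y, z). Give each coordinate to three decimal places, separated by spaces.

initial: κ=1.1680, φ=141.83°, ℓ=0.9530
cmd 1: set φ=279.67° → (κ,φ,ℓ)=(1.1680,279.67°,0.9530) → tip=(0.0803,-0.4711,0.7680)
cmd 2: set κ=1.5860 → (κ,φ,ℓ)=(1.5860,279.67°,0.9530) → tip=(0.0996,-0.5847,0.6294)
cmd 3: set φ=106.86° → (κ,φ,ℓ)=(1.5860,106.86°,0.9530) → tip=(-0.1720,0.5676,0.6294)

-0.172 0.568 0.629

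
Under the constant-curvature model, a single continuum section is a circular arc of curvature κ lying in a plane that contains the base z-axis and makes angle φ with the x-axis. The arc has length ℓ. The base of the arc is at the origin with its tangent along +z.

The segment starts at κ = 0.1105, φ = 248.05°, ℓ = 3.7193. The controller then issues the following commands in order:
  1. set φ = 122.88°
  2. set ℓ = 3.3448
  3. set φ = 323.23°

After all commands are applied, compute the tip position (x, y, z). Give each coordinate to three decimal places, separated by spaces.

initial: κ=0.1105, φ=248.05°, ℓ=3.7193
cmd 1: set φ=122.88° → (κ,φ,ℓ)=(0.1105,122.88°,3.7193) → tip=(-0.4091,0.6329,3.6155)
cmd 2: set ℓ=3.3448 → (κ,φ,ℓ)=(0.1105,122.88°,3.3448) → tip=(-0.3318,0.5132,3.2692)
cmd 3: set φ=323.23° → (κ,φ,ℓ)=(0.1105,323.23°,3.3448) → tip=(0.4895,-0.3658,3.2692)

0.490 -0.366 3.269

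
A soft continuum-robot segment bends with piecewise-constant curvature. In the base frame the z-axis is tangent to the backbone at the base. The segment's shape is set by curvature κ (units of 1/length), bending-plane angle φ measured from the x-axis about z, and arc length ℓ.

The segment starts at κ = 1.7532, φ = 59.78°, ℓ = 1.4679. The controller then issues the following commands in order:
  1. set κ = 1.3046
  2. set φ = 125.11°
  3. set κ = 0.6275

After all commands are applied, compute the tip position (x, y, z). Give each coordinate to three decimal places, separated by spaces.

-0.362 0.515 1.269

initial: κ=1.7532, φ=59.78°, ℓ=1.4679
cmd 1: set κ=1.3046 → (κ,φ,ℓ)=(1.3046,59.78°,1.4679) → tip=(0.5160,0.8859,0.7216)
cmd 2: set φ=125.11° → (κ,φ,ℓ)=(1.3046,125.11°,1.4679) → tip=(-0.5896,0.8387,0.7216)
cmd 3: set κ=0.6275 → (κ,φ,ℓ)=(0.6275,125.11°,1.4679) → tip=(-0.3621,0.5150,1.2690)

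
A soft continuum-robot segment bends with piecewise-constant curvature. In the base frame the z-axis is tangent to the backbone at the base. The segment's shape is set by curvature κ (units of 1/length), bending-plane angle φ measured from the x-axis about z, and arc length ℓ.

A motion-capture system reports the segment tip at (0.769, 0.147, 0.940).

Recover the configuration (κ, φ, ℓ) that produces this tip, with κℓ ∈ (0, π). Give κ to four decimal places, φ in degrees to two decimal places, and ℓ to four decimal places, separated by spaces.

ρ = √(x²+y²) = √(0.769² + 0.147²) = 0.78292
φ = atan2(y, x) mod 360° = atan2(0.147, 0.769) = 10.8220°
|p|² = ρ² + z² = 0.78292² + 0.940² = 1.49657
κ = 2ρ / |p|² = 2×0.78292 / 1.49657 = 1.04629
θ = 2·atan2(ρ, z) = 2·atan2(0.78292, 0.940) = 1.38896 rad
ℓ = θ/κ = 1.38896/1.04629 = 1.32751

1.0463 10.82 1.3275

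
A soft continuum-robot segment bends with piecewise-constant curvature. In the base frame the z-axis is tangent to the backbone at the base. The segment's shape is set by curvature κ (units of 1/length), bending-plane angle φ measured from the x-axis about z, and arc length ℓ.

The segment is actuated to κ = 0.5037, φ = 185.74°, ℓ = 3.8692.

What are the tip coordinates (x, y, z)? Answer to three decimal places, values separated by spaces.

-2.705 -0.272 1.845

θ = κ·ℓ = 0.5037 × 3.8692 = 1.94892 rad
ρ = (1 − cos θ)/κ = (1 − -0.36917)/0.5037 = 2.71823
z = sin θ / κ = 0.92936/0.5037 = 1.84507
x = ρ cos φ = 2.71823 × cos(185.74°) = -2.70460
y = ρ sin φ = 2.71823 × sin(185.74°) = -0.27186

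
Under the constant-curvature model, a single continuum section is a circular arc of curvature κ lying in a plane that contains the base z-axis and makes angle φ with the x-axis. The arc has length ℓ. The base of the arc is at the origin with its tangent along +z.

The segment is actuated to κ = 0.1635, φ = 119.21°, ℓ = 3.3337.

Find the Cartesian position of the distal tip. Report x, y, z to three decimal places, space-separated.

-0.433 0.774 3.171

θ = κ·ℓ = 0.1635 × 3.3337 = 0.54506 rad
ρ = (1 − cos θ)/κ = (1 − 0.85510)/0.1635 = 0.88626
z = sin θ / κ = 0.51847/0.1635 = 3.17107
x = ρ cos φ = 0.88626 × cos(119.21°) = -0.43251
y = ρ sin φ = 0.88626 × sin(119.21°) = 0.77356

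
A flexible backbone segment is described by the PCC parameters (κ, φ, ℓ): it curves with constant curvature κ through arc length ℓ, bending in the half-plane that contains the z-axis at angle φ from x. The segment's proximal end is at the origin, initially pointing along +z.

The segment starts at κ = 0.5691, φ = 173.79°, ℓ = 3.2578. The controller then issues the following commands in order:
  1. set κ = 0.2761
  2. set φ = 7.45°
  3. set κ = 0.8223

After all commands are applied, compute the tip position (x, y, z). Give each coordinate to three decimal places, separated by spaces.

2.285 0.299 0.543

initial: κ=0.5691, φ=173.79°, ℓ=3.2578
cmd 1: set κ=0.2761 → (κ,φ,ℓ)=(0.2761,173.79°,3.2578) → tip=(-1.3610,0.1481,2.8359)
cmd 2: set φ=7.45° → (κ,φ,ℓ)=(0.2761,7.45°,3.2578) → tip=(1.3574,0.1775,2.8359)
cmd 3: set κ=0.8223 → (κ,φ,ℓ)=(0.8223,7.45°,3.2578) → tip=(2.2849,0.2988,0.5428)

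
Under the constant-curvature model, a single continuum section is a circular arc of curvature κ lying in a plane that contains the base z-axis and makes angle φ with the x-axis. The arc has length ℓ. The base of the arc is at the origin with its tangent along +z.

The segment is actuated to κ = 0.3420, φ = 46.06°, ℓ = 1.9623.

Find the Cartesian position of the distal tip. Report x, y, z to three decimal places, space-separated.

0.440 0.457 1.818

θ = κ·ℓ = 0.3420 × 1.9623 = 0.67111 rad
ρ = (1 − cos θ)/κ = (1 − 0.78313)/0.3420 = 0.63411
z = sin θ / κ = 0.62185/0.3420 = 1.81828
x = ρ cos φ = 0.63411 × cos(46.06°) = 0.44001
y = ρ sin φ = 0.63411 × sin(46.06°) = 0.45660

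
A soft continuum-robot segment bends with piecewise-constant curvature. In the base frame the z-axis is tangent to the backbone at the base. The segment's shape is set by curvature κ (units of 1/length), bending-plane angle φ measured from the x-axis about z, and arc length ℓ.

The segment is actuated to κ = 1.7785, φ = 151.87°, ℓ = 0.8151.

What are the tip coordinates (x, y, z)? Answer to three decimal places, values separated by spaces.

θ = κ·ℓ = 1.7785 × 0.8151 = 1.44966 rad
ρ = (1 − cos θ)/κ = (1 − 0.12084)/1.7785 = 0.49432
z = sin θ / κ = 0.99267/1.7785 = 0.55815
x = ρ cos φ = 0.49432 × cos(151.87°) = -0.43593
y = ρ sin φ = 0.49432 × sin(151.87°) = 0.23306

-0.436 0.233 0.558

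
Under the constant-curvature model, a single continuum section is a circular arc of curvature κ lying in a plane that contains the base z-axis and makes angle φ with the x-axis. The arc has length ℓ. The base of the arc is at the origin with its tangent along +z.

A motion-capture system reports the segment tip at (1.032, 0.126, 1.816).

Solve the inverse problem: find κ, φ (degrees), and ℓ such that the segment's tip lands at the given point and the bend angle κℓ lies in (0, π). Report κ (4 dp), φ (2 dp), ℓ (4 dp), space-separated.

ρ = √(x²+y²) = √(1.032² + 0.126²) = 1.03966
φ = atan2(y, x) mod 360° = atan2(0.126, 1.032) = 6.9610°
|p|² = ρ² + z² = 1.03966² + 1.816² = 4.37876
κ = 2ρ / |p|² = 2×1.03966 / 4.37876 = 0.47487
θ = 2·atan2(ρ, z) = 2·atan2(1.03966, 1.816) = 1.03991 rad
ℓ = θ/κ = 1.03991/0.47487 = 2.18990

0.4749 6.96 2.1899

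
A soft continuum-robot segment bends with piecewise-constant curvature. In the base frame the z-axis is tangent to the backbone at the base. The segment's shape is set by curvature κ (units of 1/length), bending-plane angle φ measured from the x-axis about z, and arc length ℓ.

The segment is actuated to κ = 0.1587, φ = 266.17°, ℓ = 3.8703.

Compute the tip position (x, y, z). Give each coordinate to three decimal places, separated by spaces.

θ = κ·ℓ = 0.1587 × 3.8703 = 0.61422 rad
ρ = (1 − cos θ)/κ = (1 − 0.81723)/0.1587 = 1.15170
z = sin θ / κ = 0.57632/0.1587 = 3.63150
x = ρ cos φ = 1.15170 × cos(266.17°) = -0.07693
y = ρ sin φ = 1.15170 × sin(266.17°) = -1.14913

-0.077 -1.149 3.631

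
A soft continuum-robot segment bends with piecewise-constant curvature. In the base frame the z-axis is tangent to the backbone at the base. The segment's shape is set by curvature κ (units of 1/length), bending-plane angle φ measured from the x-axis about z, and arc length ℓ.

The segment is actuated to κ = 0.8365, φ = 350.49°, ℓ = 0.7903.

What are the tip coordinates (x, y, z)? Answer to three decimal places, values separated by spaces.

0.248 -0.042 0.734

θ = κ·ℓ = 0.8365 × 0.7903 = 0.66109 rad
ρ = (1 − cos θ)/κ = (1 − 0.78933)/0.8365 = 0.25185
z = sin θ / κ = 0.61397/0.8365 = 0.73398
x = ρ cos φ = 0.25185 × cos(350.49°) = 0.24839
y = ρ sin φ = 0.25185 × sin(350.49°) = -0.04161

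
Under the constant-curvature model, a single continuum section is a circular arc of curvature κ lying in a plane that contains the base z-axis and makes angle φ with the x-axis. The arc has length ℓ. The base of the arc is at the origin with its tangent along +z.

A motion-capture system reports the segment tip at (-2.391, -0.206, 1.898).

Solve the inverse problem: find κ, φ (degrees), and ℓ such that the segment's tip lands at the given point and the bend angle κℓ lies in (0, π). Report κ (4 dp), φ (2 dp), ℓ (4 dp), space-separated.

ρ = √(x²+y²) = √(-2.391² + -0.206²) = 2.39986
φ = atan2(y, x) mod 360° = atan2(-0.206, -2.391) = 184.9242°
|p|² = ρ² + z² = 2.39986² + 1.898² = 9.36172
κ = 2ρ / |p|² = 2×2.39986 / 9.36172 = 0.51270
θ = 2·atan2(ρ, z) = 2·atan2(2.39986, 1.898) = 1.80328 rad
ℓ = θ/κ = 1.80328/0.51270 = 3.51726

0.5127 184.92 3.5173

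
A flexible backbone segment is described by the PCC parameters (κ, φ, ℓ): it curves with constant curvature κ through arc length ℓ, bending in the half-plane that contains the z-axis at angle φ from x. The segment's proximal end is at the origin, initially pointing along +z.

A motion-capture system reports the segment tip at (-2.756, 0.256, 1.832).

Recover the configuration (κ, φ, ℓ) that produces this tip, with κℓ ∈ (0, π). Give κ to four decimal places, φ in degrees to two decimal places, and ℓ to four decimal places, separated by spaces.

0.5025 174.69 3.9252

ρ = √(x²+y²) = √(-2.756² + 0.256²) = 2.76786
φ = atan2(y, x) mod 360° = atan2(0.256, -2.756) = 174.6931°
|p|² = ρ² + z² = 2.76786² + 1.832² = 11.01730
κ = 2ρ / |p|² = 2×2.76786 / 11.01730 = 0.50246
θ = 2·atan2(ρ, z) = 2·atan2(2.76786, 1.832) = 1.97223 rad
ℓ = θ/κ = 1.97223/0.50246 = 3.92516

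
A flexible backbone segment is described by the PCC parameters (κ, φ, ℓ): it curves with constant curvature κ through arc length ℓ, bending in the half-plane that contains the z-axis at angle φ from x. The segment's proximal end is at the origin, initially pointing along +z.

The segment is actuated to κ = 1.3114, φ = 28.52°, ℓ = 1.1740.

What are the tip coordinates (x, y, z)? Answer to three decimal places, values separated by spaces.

0.649 0.353 0.762

θ = κ·ℓ = 1.3114 × 1.1740 = 1.53958 rad
ρ = (1 − cos θ)/κ = (1 − 0.03121)/1.3114 = 0.73875
z = sin θ / κ = 0.99951/1.3114 = 0.76217
x = ρ cos φ = 0.73875 × cos(28.52°) = 0.64910
y = ρ sin φ = 0.73875 × sin(28.52°) = 0.35273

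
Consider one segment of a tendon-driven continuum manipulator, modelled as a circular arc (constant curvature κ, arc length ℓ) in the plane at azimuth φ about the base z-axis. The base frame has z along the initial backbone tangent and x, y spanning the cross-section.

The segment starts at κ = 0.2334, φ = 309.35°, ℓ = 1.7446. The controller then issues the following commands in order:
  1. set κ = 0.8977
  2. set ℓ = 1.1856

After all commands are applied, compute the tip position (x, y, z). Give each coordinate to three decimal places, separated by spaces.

initial: κ=0.2334, φ=309.35°, ℓ=1.7446
cmd 1: set κ=0.8977 → (κ,φ,ℓ)=(0.8977,309.35°,1.7446) → tip=(0.7030,-0.8574,1.1139)
cmd 2: set ℓ=1.1856 → (κ,φ,ℓ)=(0.8977,309.35°,1.1856) → tip=(0.3637,-0.4435,0.9741)

0.364 -0.444 0.974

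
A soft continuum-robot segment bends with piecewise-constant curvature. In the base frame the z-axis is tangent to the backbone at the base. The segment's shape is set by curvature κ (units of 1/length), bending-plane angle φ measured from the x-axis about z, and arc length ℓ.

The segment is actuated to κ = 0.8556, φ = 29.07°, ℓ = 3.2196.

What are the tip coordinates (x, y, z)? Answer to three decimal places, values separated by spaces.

θ = κ·ℓ = 0.8556 × 3.2196 = 2.75469 rad
ρ = (1 − cos θ)/κ = (1 − -0.92608)/0.8556 = 2.25115
z = sin θ / κ = 0.37732/0.8556 = 0.44100
x = ρ cos φ = 2.25115 × cos(29.07°) = 1.96756
y = ρ sin φ = 2.25115 × sin(29.07°) = 1.09378

1.968 1.094 0.441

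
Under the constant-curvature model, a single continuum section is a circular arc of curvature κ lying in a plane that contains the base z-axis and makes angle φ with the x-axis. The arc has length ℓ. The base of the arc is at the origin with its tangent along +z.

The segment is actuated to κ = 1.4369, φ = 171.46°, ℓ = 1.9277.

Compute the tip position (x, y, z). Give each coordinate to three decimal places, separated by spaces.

θ = κ·ℓ = 1.4369 × 1.9277 = 2.76991 rad
ρ = (1 − cos θ)/κ = (1 − -0.93172)/1.4369 = 1.34437
z = sin θ / κ = 0.36318/1.4369 = 0.25275
x = ρ cos φ = 1.34437 × cos(171.46°) = -1.32946
y = ρ sin φ = 1.34437 × sin(171.46°) = 0.19964

-1.329 0.200 0.253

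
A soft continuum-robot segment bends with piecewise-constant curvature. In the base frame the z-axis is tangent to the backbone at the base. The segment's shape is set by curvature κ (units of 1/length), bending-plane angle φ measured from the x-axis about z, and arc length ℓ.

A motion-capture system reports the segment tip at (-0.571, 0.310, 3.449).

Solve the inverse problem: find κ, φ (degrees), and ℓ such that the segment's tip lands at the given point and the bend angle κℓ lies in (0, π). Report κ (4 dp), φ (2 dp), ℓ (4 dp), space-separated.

0.1055 151.50 3.5300

ρ = √(x²+y²) = √(-0.571² + 0.310²) = 0.64972
φ = atan2(y, x) mod 360° = atan2(0.310, -0.571) = 151.5021°
|p|² = ρ² + z² = 0.64972² + 3.449² = 12.31774
κ = 2ρ / |p|² = 2×0.64972 / 12.31774 = 0.10549
θ = 2·atan2(ρ, z) = 2·atan2(0.64972, 3.449) = 0.37240 rad
ℓ = θ/κ = 0.37240/0.10549 = 3.53003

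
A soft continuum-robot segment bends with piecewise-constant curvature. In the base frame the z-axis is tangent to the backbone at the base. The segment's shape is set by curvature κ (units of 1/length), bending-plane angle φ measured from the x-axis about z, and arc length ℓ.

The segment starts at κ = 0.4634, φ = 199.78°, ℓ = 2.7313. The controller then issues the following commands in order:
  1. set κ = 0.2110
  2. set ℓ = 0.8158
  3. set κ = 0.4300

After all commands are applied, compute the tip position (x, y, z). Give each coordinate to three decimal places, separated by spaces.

initial: κ=0.4634, φ=199.78°, ℓ=2.7313
cmd 1: set κ=0.2110 → (κ,φ,ℓ)=(0.2110,199.78°,2.7313) → tip=(-0.7203,-0.2590,2.5826)
cmd 2: set ℓ=0.8158 → (κ,φ,ℓ)=(0.2110,199.78°,0.8158) → tip=(-0.0659,-0.0237,0.8118)
cmd 3: set κ=0.4300 → (κ,φ,ℓ)=(0.4300,199.78°,0.8158) → tip=(-0.1333,-0.0479,0.7992)

-0.133 -0.048 0.799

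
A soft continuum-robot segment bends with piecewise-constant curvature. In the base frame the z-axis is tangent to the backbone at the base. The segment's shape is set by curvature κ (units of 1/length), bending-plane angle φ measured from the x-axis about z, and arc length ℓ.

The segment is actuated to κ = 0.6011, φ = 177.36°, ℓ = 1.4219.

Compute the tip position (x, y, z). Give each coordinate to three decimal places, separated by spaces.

θ = κ·ℓ = 0.6011 × 1.4219 = 0.85470 rad
ρ = (1 − cos θ)/κ = (1 − 0.65644)/0.6011 = 0.57155
z = sin θ / κ = 0.75438/0.6011 = 1.25499
x = ρ cos φ = 0.57155 × cos(177.36°) = -0.57094
y = ρ sin φ = 0.57155 × sin(177.36°) = 0.02633

-0.571 0.026 1.255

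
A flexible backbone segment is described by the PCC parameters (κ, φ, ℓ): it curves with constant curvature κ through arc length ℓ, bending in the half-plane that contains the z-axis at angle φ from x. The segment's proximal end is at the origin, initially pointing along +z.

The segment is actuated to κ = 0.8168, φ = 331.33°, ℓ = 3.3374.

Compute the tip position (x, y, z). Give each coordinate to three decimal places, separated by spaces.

2.057 -1.125 0.494

θ = κ·ℓ = 0.8168 × 3.3374 = 2.72599 rad
ρ = (1 − cos θ)/κ = (1 − -0.91487)/0.8168 = 2.34436
z = sin θ / κ = 0.40374/0.8168 = 0.49430
x = ρ cos φ = 2.34436 × cos(331.33°) = 2.05693
y = ρ sin φ = 2.34436 × sin(331.33°) = -1.12474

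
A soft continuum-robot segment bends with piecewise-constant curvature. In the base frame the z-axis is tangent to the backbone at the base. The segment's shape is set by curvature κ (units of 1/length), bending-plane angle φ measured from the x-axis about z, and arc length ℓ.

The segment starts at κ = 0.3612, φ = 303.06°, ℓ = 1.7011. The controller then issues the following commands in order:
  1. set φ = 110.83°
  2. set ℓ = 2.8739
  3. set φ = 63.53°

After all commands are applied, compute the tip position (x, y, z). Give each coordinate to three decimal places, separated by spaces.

0.607 1.220 2.385

initial: κ=0.3612, φ=303.06°, ℓ=1.7011
cmd 1: set φ=110.83° → (κ,φ,ℓ)=(0.3612,110.83°,1.7011) → tip=(-0.1801,0.4733,1.5961)
cmd 2: set ℓ=2.8739 → (κ,φ,ℓ)=(0.3612,110.83°,2.8739) → tip=(-0.4845,1.2734,2.3849)
cmd 3: set φ=63.53° → (κ,φ,ℓ)=(0.3612,63.53°,2.8739) → tip=(0.6073,1.2196,2.3849)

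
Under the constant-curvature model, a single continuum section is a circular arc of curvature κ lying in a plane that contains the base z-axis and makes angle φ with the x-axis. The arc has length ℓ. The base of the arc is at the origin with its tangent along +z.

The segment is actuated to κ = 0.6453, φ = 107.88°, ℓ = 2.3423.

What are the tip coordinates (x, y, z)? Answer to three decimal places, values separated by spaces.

-0.448 1.387 1.547

θ = κ·ℓ = 0.6453 × 2.3423 = 1.51149 rad
ρ = (1 − cos θ)/κ = (1 − 0.05928)/0.6453 = 1.45781
z = sin θ / κ = 0.99824/0.6453 = 1.54694
x = ρ cos φ = 1.45781 × cos(107.88°) = -0.44758
y = ρ sin φ = 1.45781 × sin(107.88°) = 1.38740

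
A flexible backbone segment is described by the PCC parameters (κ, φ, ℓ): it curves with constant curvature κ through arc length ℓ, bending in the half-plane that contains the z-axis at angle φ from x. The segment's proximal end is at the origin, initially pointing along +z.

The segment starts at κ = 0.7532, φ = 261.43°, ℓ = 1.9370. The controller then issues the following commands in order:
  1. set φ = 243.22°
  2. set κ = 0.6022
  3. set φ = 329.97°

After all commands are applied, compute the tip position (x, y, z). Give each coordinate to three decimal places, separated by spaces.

0.872 -0.504 1.527

initial: κ=0.7532, φ=261.43°, ℓ=1.9370
cmd 1: set φ=243.22° → (κ,φ,ℓ)=(0.7532,243.22°,1.9370) → tip=(-0.5314,-1.0530,1.3194)
cmd 2: set κ=0.6022 → (κ,φ,ℓ)=(0.6022,243.22°,1.9370) → tip=(-0.4539,-0.8993,1.5267)
cmd 3: set φ=329.97° → (κ,φ,ℓ)=(0.6022,329.97°,1.9370) → tip=(0.8721,-0.5041,1.5267)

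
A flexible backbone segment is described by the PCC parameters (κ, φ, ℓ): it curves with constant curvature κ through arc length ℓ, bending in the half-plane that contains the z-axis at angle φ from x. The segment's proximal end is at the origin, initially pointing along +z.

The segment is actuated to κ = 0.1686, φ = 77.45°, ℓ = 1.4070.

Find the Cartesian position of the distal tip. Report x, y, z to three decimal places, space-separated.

θ = κ·ℓ = 0.1686 × 1.4070 = 0.23722 rad
ρ = (1 − cos θ)/κ = (1 − 0.97199)/0.1686 = 0.16610
z = sin θ / κ = 0.23500/0.1686 = 1.39384
x = ρ cos φ = 0.16610 × cos(77.45°) = 0.03609
y = ρ sin φ = 0.16610 × sin(77.45°) = 0.16213

0.036 0.162 1.394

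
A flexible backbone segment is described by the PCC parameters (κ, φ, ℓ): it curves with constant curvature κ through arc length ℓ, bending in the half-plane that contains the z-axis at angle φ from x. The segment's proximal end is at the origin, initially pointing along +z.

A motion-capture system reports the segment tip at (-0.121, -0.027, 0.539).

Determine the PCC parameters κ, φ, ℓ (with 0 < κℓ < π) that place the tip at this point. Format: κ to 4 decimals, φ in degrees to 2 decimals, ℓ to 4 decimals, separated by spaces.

ρ = √(x²+y²) = √(-0.121² + -0.027²) = 0.12398
φ = atan2(y, x) mod 360° = atan2(-0.027, -0.121) = 192.5789°
|p|² = ρ² + z² = 0.12398² + 0.539² = 0.30589
κ = 2ρ / |p|² = 2×0.12398 / 0.30589 = 0.81059
θ = 2·atan2(ρ, z) = 2·atan2(0.12398, 0.539) = 0.45216 rad
ℓ = θ/κ = 0.45216/0.81059 = 0.55781

0.8106 192.58 0.5578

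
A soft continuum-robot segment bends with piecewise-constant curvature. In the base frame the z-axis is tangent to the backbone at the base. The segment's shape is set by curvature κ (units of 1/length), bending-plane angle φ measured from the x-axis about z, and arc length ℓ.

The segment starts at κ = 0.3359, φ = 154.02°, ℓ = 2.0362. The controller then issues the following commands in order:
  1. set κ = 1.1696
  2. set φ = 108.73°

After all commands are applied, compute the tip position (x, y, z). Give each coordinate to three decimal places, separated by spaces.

initial: κ=0.3359, φ=154.02°, ℓ=2.0362
cmd 1: set κ=1.1696 → (κ,φ,ℓ)=(1.1696,154.02°,2.0362) → tip=(-1.3257,0.6460,0.5891)
cmd 2: set φ=108.73° → (κ,φ,ℓ)=(1.1696,108.73°,2.0362) → tip=(-0.4735,1.3966,0.5891)

-0.474 1.397 0.589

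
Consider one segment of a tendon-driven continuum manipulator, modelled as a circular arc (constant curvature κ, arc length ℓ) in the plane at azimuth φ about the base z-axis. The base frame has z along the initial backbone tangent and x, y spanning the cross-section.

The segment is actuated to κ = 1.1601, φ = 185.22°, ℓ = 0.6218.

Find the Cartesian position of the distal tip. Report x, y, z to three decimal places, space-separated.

-0.214 -0.020 0.569

θ = κ·ℓ = 1.1601 × 0.6218 = 0.72135 rad
ρ = (1 − cos θ)/κ = (1 − 0.75091)/1.1601 = 0.21471
z = sin θ / κ = 0.66040/1.1601 = 0.56926
x = ρ cos φ = 0.21471 × cos(185.22°) = -0.21382
y = ρ sin φ = 0.21471 × sin(185.22°) = -0.01953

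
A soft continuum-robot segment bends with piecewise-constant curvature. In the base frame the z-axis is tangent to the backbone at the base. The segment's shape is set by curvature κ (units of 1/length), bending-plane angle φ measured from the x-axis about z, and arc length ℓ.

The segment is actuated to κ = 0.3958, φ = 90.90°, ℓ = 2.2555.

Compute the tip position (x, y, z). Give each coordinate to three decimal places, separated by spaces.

θ = κ·ℓ = 0.3958 × 2.2555 = 0.89273 rad
ρ = (1 − cos θ)/κ = (1 − 0.62729)/0.3958 = 0.94166
z = sin θ / κ = 0.77879/0.3958 = 1.96762
x = ρ cos φ = 0.94166 × cos(90.90°) = -0.01479
y = ρ sin φ = 0.94166 × sin(90.90°) = 0.94154

-0.015 0.942 1.968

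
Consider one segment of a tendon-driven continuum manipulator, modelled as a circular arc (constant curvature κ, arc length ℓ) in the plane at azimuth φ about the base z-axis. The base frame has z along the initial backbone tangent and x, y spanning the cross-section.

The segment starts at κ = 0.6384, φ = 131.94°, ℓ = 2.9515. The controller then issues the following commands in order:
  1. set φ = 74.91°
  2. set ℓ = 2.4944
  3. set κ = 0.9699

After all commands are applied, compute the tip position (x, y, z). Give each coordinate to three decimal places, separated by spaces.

initial: κ=0.6384, φ=131.94°, ℓ=2.9515
cmd 1: set φ=74.91° → (κ,φ,ℓ)=(0.6384,74.91°,2.9515) → tip=(0.5335,1.9787,1.4901)
cmd 2: set ℓ=2.4944 → (κ,φ,ℓ)=(0.6384,74.91°,2.4944) → tip=(0.4166,1.5451,1.5660)
cmd 3: set κ=0.9699 → (κ,φ,ℓ)=(0.9699,74.91°,2.4944) → tip=(0.4698,1.7424,0.6816)

0.470 1.742 0.682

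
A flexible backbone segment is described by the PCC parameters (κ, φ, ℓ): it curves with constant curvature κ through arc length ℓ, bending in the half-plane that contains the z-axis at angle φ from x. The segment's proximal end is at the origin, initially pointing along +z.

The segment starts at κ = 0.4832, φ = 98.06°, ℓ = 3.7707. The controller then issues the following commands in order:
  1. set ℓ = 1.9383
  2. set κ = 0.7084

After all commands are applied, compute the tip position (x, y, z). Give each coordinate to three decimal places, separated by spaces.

-0.159 1.123 1.384

initial: κ=0.4832, φ=98.06°, ℓ=3.7707
cmd 1: set ℓ=1.9383 → (κ,φ,ℓ)=(0.4832,98.06°,1.9383) → tip=(-0.1182,0.8349,1.6671)
cmd 2: set κ=0.7084 → (κ,φ,ℓ)=(0.7084,98.06°,1.9383) → tip=(-0.1590,1.1232,1.3841)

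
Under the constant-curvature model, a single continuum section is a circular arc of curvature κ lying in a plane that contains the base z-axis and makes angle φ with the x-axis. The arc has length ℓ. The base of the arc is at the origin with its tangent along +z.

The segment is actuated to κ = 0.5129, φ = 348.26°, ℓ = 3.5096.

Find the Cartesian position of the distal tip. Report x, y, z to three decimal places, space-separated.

2.343 -0.487 1.899

θ = κ·ℓ = 0.5129 × 3.5096 = 1.80007 rad
ρ = (1 − cos θ)/κ = (1 − -0.22727)/0.5129 = 2.39281
z = sin θ / κ = 0.97383/0.5129 = 1.89868
x = ρ cos φ = 2.39281 × cos(348.26°) = 2.34276
y = ρ sin φ = 2.39281 × sin(348.26°) = -0.48687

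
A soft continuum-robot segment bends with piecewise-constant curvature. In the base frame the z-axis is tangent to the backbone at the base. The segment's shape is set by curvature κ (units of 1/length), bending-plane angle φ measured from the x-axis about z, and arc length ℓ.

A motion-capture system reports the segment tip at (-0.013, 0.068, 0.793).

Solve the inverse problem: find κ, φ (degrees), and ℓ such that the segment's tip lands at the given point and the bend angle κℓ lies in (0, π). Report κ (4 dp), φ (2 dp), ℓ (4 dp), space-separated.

ρ = √(x²+y²) = √(-0.013² + 0.068²) = 0.06923
φ = atan2(y, x) mod 360° = atan2(0.068, -0.013) = 100.8230°
|p|² = ρ² + z² = 0.06923² + 0.793² = 0.63364
κ = 2ρ / |p|² = 2×0.06923 / 0.63364 = 0.21852
θ = 2·atan2(ρ, z) = 2·atan2(0.06923, 0.793) = 0.17416 rad
ℓ = θ/κ = 0.17416/0.21852 = 0.79702

0.2185 100.82 0.7970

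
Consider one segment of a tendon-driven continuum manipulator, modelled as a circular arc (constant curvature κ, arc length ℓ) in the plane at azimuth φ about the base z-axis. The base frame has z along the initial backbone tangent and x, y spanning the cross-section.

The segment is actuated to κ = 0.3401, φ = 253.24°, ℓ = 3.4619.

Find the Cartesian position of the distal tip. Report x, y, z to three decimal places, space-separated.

θ = κ·ℓ = 0.3401 × 3.4619 = 1.17739 rad
ρ = (1 − cos θ)/κ = (1 − 0.38333)/0.3401 = 1.81319
z = sin θ / κ = 0.92361/0.3401 = 2.71570
x = ρ cos φ = 1.81319 × cos(253.24°) = -0.52286
y = ρ sin φ = 1.81319 × sin(253.24°) = -1.73617

-0.523 -1.736 2.716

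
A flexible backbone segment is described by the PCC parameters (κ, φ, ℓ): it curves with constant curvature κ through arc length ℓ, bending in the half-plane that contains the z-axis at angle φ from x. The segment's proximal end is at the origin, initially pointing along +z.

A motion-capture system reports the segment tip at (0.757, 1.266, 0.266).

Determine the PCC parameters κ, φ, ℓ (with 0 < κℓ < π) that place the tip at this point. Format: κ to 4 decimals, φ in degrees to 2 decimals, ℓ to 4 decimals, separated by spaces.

1.3132 59.12 2.1206

ρ = √(x²+y²) = √(0.757² + 1.266²) = 1.47506
φ = atan2(y, x) mod 360° = atan2(1.266, 0.757) = 59.1228°
|p|² = ρ² + z² = 1.47506² + 0.266² = 2.24656
κ = 2ρ / |p|² = 2×1.47506 / 2.24656 = 1.31317
θ = 2·atan2(ρ, z) = 2·atan2(1.47506, 0.266) = 2.78476 rad
ℓ = θ/κ = 2.78476/1.31317 = 2.12064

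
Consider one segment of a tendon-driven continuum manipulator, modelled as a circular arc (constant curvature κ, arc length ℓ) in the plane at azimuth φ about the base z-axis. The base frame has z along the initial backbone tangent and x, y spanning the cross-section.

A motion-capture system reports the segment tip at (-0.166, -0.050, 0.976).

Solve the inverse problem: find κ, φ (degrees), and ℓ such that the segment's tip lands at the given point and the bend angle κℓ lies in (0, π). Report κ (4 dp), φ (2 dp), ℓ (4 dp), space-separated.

0.3529 196.76 0.9964

ρ = √(x²+y²) = √(-0.166² + -0.050²) = 0.17337
φ = atan2(y, x) mod 360° = atan2(-0.050, -0.166) = 196.7626°
|p|² = ρ² + z² = 0.17337² + 0.976² = 0.98263
κ = 2ρ / |p|² = 2×0.17337 / 0.98263 = 0.35286
θ = 2·atan2(ρ, z) = 2·atan2(0.17337, 0.976) = 0.35159 rad
ℓ = θ/κ = 0.35159/0.35286 = 0.99640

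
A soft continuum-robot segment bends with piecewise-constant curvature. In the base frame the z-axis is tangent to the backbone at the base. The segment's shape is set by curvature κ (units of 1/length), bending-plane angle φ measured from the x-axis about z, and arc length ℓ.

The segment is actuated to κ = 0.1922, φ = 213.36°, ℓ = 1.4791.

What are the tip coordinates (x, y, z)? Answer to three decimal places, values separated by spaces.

θ = κ·ℓ = 0.1922 × 1.4791 = 0.28428 rad
ρ = (1 − cos θ)/κ = (1 − 0.95986)/0.1922 = 0.20883
z = sin θ / κ = 0.28047/0.1922 = 1.45926
x = ρ cos φ = 0.20883 × cos(213.36°) = -0.17442
y = ρ sin φ = 0.20883 × sin(213.36°) = -0.11483

-0.174 -0.115 1.459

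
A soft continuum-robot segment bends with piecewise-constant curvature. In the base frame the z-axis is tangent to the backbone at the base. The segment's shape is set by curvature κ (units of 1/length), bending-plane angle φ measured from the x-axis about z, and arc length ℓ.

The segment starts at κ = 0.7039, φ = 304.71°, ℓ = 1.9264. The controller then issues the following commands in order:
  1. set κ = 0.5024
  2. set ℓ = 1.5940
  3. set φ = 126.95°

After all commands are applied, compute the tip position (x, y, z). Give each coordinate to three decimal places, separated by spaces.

initial: κ=0.7039, φ=304.71°, ℓ=1.9264
cmd 1: set κ=0.5024 → (κ,φ,ℓ)=(0.5024,304.71°,1.9264) → tip=(0.4907,-0.7083,1.6394)
cmd 2: set ℓ=1.5940 → (κ,φ,ℓ)=(0.5024,304.71°,1.5940) → tip=(0.3444,-0.4972,1.4290)
cmd 3: set φ=126.95° → (κ,φ,ℓ)=(0.5024,126.95°,1.5940) → tip=(-0.3636,0.4834,1.4290)

-0.364 0.483 1.429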